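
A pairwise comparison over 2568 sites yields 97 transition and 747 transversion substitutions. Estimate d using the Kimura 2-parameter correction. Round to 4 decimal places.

0.4461

P = 97/2568 ≈ 0.037773 and Q = 747/2568 ≈ 0.290888.
Under the Kimura two-parameter model, d = −½ ln(1 − 2P − Q) − ¼ ln(1 − 2Q).
1 − 2P − Q = 0.633566, giving −½ ln(0.633566) = 0.228196.
1 − 2Q = 0.418224, giving −¼ ln(0.418224) = 0.217935.
d = 0.228196 + 0.217935 = 0.446131.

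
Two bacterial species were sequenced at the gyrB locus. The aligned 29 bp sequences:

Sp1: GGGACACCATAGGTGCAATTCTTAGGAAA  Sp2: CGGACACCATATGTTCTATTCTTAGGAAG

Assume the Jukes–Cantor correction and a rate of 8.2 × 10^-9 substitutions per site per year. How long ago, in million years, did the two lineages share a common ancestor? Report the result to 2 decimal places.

The sequences differ at 5 of 29 sites (1, 12, 15, 17, 29), so p = 5/29 ≈ 0.172414.
d = −(3/4) ln(1 − 4p/3) = −0.75 ln(1 − 0.229885) = −0.75 ln(0.770115)
  = −0.75 × (-0.261215) = 0.195911 substitutions/site.
Under a molecular clock d = 2μt, so t = d/(2μ) = 0.195911 / (2 × 8.2 × 10^-9) = 11.95 million years.

11.95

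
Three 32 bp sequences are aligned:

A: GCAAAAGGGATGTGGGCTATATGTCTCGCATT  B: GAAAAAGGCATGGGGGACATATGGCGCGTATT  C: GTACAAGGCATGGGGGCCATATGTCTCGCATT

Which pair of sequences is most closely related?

A and C

A–B: 8/32 differ, p = 0.250, d = 0.304.
A–C: 5/32 differ, p = 0.156, d = 0.175.
B–C: 6/32 differ, p = 0.188, d = 0.216.
The smallest distance is between A and C.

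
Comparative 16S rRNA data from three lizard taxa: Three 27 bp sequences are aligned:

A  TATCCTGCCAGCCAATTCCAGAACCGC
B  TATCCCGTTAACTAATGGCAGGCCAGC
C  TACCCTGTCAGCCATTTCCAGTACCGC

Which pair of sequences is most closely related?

A and C

A–B: 10/27 differ, p = 0.370, d = 0.511.
A–C: 4/27 differ, p = 0.148, d = 0.165.
B–C: 11/27 differ, p = 0.407, d = 0.588.
The smallest distance is between A and C.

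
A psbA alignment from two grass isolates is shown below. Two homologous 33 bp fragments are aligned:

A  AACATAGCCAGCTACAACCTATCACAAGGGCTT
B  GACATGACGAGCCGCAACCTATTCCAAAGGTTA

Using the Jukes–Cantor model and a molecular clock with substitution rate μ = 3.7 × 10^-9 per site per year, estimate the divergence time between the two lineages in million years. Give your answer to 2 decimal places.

59.57

The sequences differ at 11 of 33 sites, so p = 11/33 ≈ 0.333333.
d = −(3/4) ln(1 − 4p/3) = −0.75 ln(1 − 0.444444) = −0.75 ln(0.555556)
  = −0.75 × (-0.587786) = 0.440840 substitutions/site.
Under a molecular clock d = 2μt, so t = d/(2μ) = 0.440840 / (2 × 3.7 × 10^-9) = 59.57 million years.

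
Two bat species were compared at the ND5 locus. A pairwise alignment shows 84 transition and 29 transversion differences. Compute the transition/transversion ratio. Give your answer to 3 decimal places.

2.897

R = 84/29 = 2.896551… ≈ 2.897 (to 3 d.p.).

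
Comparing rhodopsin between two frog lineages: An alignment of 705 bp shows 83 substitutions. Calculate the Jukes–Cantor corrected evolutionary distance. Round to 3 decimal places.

0.128

p = 83/705 ≈ 0.11773.
d = −(3/4) ln(1 − 4p/3) = −0.75 ln(1 − 0.156973) = −0.75 ln(0.843027)
  = −0.75 × (-0.170756) = 0.128067 substitutions/site.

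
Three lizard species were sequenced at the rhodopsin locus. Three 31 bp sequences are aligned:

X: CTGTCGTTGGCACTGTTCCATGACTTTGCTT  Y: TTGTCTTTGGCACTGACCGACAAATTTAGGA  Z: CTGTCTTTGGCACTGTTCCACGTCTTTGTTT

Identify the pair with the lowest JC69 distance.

X–Y: 12/31 differ, p = 0.387, d = 0.544.
X–Z: 4/31 differ, p = 0.129, d = 0.142.
Y–Z: 11/31 differ, p = 0.355, d = 0.481.
The smallest distance is between X and Z.

X and Z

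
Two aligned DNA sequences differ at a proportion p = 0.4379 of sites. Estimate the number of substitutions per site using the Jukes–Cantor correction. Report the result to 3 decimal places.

0.658

d = −(3/4) ln(1 − 4p/3) = −0.75 ln(1 − 0.583867) = −0.75 ln(0.416133)
  = −0.75 × (-0.876750) = 0.657563 substitutions/site.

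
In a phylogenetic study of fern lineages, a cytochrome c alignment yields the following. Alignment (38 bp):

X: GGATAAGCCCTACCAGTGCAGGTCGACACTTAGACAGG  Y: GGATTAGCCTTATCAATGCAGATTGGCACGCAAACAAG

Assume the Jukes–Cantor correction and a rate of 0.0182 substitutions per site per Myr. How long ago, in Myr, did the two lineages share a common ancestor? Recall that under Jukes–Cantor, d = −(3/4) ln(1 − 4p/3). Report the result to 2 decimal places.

The sequences differ at 11 of 38 sites, so p = 11/38 ≈ 0.289474.
d = −(3/4) ln(1 − 4p/3) = −0.75 ln(1 − 0.385965) = −0.75 ln(0.614035)
  = −0.75 × (-0.487703) = 0.365777 substitutions/site.
Under a molecular clock d = 2μt, so t = d/(2μ) = 0.365777 / (2 × 0.0182) = 10.05 Myr.

10.05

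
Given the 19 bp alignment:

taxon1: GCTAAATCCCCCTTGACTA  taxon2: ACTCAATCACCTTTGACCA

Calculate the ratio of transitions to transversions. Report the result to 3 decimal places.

Transitions are A↔G and C↔T; transversions are all other mismatches.
Transitions: 3. Transversions: 2.
R = 3/2 = 1.500.

1.500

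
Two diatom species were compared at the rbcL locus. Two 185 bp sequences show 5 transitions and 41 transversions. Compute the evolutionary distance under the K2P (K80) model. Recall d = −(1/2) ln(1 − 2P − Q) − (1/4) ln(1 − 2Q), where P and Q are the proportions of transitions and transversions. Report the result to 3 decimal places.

0.308

P = 5/185 ≈ 0.027027 and Q = 41/185 ≈ 0.221622.
Under the Kimura two-parameter model, d = −½ ln(1 − 2P − Q) − ¼ ln(1 − 2Q).
1 − 2P − Q = 0.724324, giving −½ ln(0.724324) = 0.161258.
1 − 2Q = 0.556756, giving −¼ ln(0.556756) = 0.146407.
d = 0.161258 + 0.146407 = 0.307665.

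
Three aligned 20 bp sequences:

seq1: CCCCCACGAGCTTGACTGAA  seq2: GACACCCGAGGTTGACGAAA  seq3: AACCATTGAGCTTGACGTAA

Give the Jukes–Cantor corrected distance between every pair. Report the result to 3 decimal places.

seq1–seq2: 7/20 sites differ → p = 0.35, d = −0.75 ln(1 − 0.466667) = 0.471457 ≈ 0.471.
seq1–seq3: 7/20 sites differ → p = 0.35, d = −0.75 ln(1 − 0.466667) = 0.471457 ≈ 0.471.
seq2–seq3: 7/20 sites differ → p = 0.35, d = −0.75 ln(1 − 0.466667) = 0.471457 ≈ 0.471.

d(seq1,seq2) = 0.471, d(seq1,seq3) = 0.471, d(seq2,seq3) = 0.471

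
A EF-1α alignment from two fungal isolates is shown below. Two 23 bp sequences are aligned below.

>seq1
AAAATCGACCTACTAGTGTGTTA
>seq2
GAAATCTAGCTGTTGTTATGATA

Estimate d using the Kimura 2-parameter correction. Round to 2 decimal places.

Of 23 sites, 5 differences are transitions and 4 are transversions, so P = 5/23 ≈ 0.217391 and Q = 4/23 ≈ 0.173913.
Under the Kimura two-parameter model, d = −½ ln(1 − 2P − Q) − ¼ ln(1 − 2Q).
1 − 2P − Q = 0.391305, giving −½ ln(0.391305) = 0.469134.
1 − 2Q = 0.652174, giving −¼ ln(0.652174) = 0.106861.
d = 0.469134 + 0.106861 = 0.575995.

0.58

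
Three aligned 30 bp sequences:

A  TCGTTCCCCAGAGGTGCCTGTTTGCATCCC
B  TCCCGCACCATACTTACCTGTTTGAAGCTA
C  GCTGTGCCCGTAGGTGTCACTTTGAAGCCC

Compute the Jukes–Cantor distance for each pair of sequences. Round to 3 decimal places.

A–B: 12/30 sites differ → p = 0.4, d = −0.75 ln(1 − 0.533333) = 0.571605 ≈ 0.572.
A–C: 11/30 sites differ → p ≈ 0.366667, d = −0.75 ln(1 − 0.488889) = 0.503376 ≈ 0.503.
B–C: 15/30 sites differ → p = 0.5, d = −0.75 ln(1 − 0.666667) = 0.823960 ≈ 0.824.

d(A,B) = 0.572, d(A,C) = 0.503, d(B,C) = 0.824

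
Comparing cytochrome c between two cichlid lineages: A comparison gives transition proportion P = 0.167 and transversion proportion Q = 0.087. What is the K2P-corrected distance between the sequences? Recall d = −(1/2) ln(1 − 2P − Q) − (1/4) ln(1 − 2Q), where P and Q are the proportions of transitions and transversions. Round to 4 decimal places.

0.3210

Under the Kimura two-parameter model, d = −½ ln(1 − 2P − Q) − ¼ ln(1 − 2Q).
1 − 2P − Q = 0.579, giving −½ ln(0.579) = 0.273226.
1 − 2Q = 0.826, giving −¼ ln(0.826) = 0.047790.
d = 0.273226 + 0.047790 = 0.321016.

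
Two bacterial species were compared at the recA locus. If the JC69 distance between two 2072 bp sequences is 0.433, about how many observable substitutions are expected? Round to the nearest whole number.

682

Invert JC69: p = (3/4)(1 − e^(−4d/3)) = 0.75 × (1 − e^(-0.577333)) = 0.75 × (1 − 0.561394) = 0.328955.
Expected differing sites = pL ≈ 0.328955 × 2072 = 681.59476 ≈ 682.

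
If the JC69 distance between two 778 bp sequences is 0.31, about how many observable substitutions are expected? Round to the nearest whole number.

Invert JC69: p = (3/4)(1 − e^(−4d/3)) = 0.75 × (1 − e^(-0.413333)) = 0.75 × (1 − 0.661442) = 0.253919.
Expected differing sites = pL ≈ 0.253919 × 778 = 197.548982 ≈ 198.

198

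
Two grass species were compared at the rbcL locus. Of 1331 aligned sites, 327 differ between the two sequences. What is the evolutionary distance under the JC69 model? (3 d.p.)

0.298

p = 327/1331 ≈ 0.24568.
d = −(3/4) ln(1 − 4p/3) = −0.75 ln(1 − 0.327573) = −0.75 ln(0.672427)
  = −0.75 × (-0.396862) = 0.297647 substitutions/site.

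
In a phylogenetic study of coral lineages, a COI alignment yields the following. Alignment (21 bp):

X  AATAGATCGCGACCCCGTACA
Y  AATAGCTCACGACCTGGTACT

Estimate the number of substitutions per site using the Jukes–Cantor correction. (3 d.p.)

0.286

The sequences differ at 5 of 21 sites (6, 9, 15, 16, 21), so p = 5/21 ≈ 0.238095.
d = −(3/4) ln(1 − 4p/3) = −0.75 ln(1 − 0.31746) = −0.75 ln(0.68254)
  = −0.75 × (-0.381934) = 0.286451 substitutions/site.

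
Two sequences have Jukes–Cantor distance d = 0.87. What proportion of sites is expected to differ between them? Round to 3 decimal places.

0.515

p = (3/4)(1 − e^(−4d/3)) = 0.75 × (1 − e^(-1.16)) = 0.75 × (1 − 0.313486) = 0.514886.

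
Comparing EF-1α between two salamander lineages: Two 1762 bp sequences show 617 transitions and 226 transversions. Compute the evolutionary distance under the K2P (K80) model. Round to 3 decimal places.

0.956

P = 617/1762 ≈ 0.35017 and Q = 226/1762 ≈ 0.128263.
Under the Kimura two-parameter model, d = −½ ln(1 − 2P − Q) − ¼ ln(1 − 2Q).
1 − 2P − Q = 0.171397, giving −½ ln(0.171397) = 0.881886.
1 − 2Q = 0.743474, giving −¼ ln(0.743474) = 0.074105.
d = 0.881886 + 0.074105 = 0.955991.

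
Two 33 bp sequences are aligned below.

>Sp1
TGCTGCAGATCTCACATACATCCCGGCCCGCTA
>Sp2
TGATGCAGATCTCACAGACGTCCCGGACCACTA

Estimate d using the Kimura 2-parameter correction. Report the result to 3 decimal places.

Of 33 sites, 2 differences are transitions and 3 are transversions, so P = 2/33 ≈ 0.060606 and Q = 3/33 ≈ 0.090909.
Under the Kimura two-parameter model, d = −½ ln(1 − 2P − Q) − ¼ ln(1 − 2Q).
1 − 2P − Q = 0.787879, giving −½ ln(0.787879) = 0.119205.
1 − 2Q = 0.818182, giving −¼ ln(0.818182) = 0.050168.
d = 0.119205 + 0.050168 = 0.169373.

0.169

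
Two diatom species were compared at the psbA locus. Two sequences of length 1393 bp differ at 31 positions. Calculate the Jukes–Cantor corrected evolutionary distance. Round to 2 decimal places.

0.02

p = 31/1393 ≈ 0.022254.
d = −(3/4) ln(1 − 4p/3) = −0.75 ln(1 − 0.029672) = −0.75 ln(0.970328)
  = −0.75 × (-0.030121) = 0.022591 substitutions/site.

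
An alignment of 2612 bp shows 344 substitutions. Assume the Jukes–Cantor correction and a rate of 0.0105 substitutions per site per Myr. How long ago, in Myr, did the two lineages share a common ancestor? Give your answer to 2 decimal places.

p = 344/2612 ≈ 0.1317.
d = −(3/4) ln(1 − 4p/3) = −0.75 ln(1 − 0.1756) = −0.75 ln(0.8244)
  = −0.75 × (-0.193099) = 0.144824 substitutions/site.
Under a molecular clock d = 2μt, so t = d/(2μ) = 0.144824 / (2 × 0.0105) = 6.90 Myr.

6.90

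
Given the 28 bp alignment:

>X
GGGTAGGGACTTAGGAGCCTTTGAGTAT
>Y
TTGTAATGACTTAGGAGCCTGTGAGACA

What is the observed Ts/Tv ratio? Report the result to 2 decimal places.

Transitions are A↔G and C↔T; transversions are all other mismatches.
Transitions: 1. Transversions: 7.
R = 1/7 = 0.142857… ≈ 0.14 (to 2 d.p.).

0.14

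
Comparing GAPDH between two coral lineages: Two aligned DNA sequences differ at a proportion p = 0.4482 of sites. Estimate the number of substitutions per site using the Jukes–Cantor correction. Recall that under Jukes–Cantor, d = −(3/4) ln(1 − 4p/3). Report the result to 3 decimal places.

d = −(3/4) ln(1 − 4p/3) = −0.75 ln(1 − 0.5976) = −0.75 ln(0.4024)
  = −0.75 × (-0.910309) = 0.682732 substitutions/site.

0.683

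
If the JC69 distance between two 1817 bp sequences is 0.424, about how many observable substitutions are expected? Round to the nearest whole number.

Invert JC69: p = (3/4)(1 − e^(−4d/3)) = 0.75 × (1 − e^(-0.565333)) = 0.75 × (1 − 0.568171) = 0.323872.
Expected differing sites = pL ≈ 0.323872 × 1817 = 588.475424 ≈ 588.

588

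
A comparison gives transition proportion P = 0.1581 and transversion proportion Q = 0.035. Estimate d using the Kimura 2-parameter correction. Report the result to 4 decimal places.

Under the Kimura two-parameter model, d = −½ ln(1 − 2P − Q) − ¼ ln(1 − 2Q).
1 − 2P − Q = 0.6488, giving −½ ln(0.6488) = 0.216315.
1 − 2Q = 0.93, giving −¼ ln(0.93) = 0.018143.
d = 0.216315 + 0.018143 = 0.234458.

0.2345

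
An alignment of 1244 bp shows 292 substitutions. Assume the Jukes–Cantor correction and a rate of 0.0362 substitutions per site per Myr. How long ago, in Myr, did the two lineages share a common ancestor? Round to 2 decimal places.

3.89

p = 292/1244 ≈ 0.234727.
d = −(3/4) ln(1 − 4p/3) = −0.75 ln(1 − 0.312969) = −0.75 ln(0.687031)
  = −0.75 × (-0.375376) = 0.281532 substitutions/site.
Under a molecular clock d = 2μt, so t = d/(2μ) = 0.281532 / (2 × 0.0362) = 3.89 Myr.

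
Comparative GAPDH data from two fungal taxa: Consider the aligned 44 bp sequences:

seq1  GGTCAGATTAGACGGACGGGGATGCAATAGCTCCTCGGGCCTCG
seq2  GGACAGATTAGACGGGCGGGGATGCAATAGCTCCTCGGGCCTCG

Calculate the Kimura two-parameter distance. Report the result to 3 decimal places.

Of 44 sites, 1 differences are transitions and 1 are transversions, so P = 1/44 ≈ 0.022727 and Q = 1/44 ≈ 0.022727.
Under the Kimura two-parameter model, d = −½ ln(1 − 2P − Q) − ¼ ln(1 − 2Q).
1 − 2P − Q = 0.931819, giving −½ ln(0.931819) = 0.035308.
1 − 2Q = 0.954546, giving −¼ ln(0.954546) = 0.011630.
d = 0.035308 + 0.011630 = 0.046938.

0.047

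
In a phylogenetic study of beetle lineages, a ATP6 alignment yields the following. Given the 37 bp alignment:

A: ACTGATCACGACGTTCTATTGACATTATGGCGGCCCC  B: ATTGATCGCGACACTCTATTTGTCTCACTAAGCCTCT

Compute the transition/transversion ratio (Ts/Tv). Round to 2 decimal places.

2.20

Transitions are A↔G and C↔T; transversions are all other mismatches.
Transitions: 11. Transversions: 5.
R = 11/5 = 2.20.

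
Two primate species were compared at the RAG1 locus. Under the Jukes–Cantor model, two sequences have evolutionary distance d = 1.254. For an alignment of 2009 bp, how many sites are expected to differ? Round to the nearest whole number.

1224

Invert JC69: p = (3/4)(1 − e^(−4d/3)) = 0.75 × (1 − e^(-1.672)) = 0.75 × (1 − 0.187871) = 0.609097.
Expected differing sites = pL ≈ 0.609097 × 2009 = 1223.675873 ≈ 1224.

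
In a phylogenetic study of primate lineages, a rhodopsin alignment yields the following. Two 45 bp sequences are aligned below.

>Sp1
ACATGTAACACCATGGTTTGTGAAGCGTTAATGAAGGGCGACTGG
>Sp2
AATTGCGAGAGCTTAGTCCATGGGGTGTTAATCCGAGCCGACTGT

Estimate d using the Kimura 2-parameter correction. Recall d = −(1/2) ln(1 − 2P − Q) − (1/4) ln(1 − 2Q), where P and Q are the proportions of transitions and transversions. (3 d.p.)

0.712

Of 45 sites, 11 differences are transitions and 9 are transversions, so P = 11/45 ≈ 0.244444 and Q = 9/45 = 0.2.
Under the Kimura two-parameter model, d = −½ ln(1 − 2P − Q) − ¼ ln(1 − 2Q).
1 − 2P − Q = 0.311112, giving −½ ln(0.311112) = 0.583801.
1 − 2Q = 0.6, giving −¼ ln(0.6) = 0.127706.
d = 0.583801 + 0.127706 = 0.711507.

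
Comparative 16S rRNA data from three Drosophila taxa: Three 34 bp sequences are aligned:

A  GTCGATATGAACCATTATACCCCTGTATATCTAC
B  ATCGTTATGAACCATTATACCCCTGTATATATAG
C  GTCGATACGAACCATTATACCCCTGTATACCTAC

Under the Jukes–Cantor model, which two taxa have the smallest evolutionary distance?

A and C

A–B: 4/34 differ, p = 0.118, d = 0.128.
A–C: 2/34 differ, p = 0.059, d = 0.061.
B–C: 6/34 differ, p = 0.176, d = 0.201.
The smallest distance is between A and C.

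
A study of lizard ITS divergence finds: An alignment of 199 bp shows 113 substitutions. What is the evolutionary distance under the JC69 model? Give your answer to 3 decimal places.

p = 113/199 ≈ 0.567839.
d = −(3/4) ln(1 − 4p/3) = −0.75 ln(1 − 0.757119) = −0.75 ln(0.242881)
  = −0.75 × (-1.415184) = 1.061388 substitutions/site.

1.061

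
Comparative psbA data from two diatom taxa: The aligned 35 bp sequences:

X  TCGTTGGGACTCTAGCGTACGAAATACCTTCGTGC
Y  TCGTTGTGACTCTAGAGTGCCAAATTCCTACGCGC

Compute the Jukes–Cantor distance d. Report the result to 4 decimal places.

0.2326

The sequences differ at 7 of 35 sites (7, 16, 19, 21, 26, 30, 33), so p = 7/35 = 0.2.
d = −(3/4) ln(1 − 4p/3) = −0.75 ln(1 − 0.266667) = −0.75 ln(0.733333)
  = −0.75 × (-0.310155) = 0.232616 substitutions/site.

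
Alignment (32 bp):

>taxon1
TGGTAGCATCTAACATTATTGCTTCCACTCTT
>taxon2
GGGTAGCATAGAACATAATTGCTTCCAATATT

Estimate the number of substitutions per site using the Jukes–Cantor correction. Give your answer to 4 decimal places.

0.2158

The sequences differ at 6 of 32 sites (1, 10, 11, 17, 28, 30), so p = 6/32 = 0.1875.
d = −(3/4) ln(1 − 4p/3) = −0.75 ln(1 − 0.25) = −0.75 ln(0.75)
  = −0.75 × (-0.287682) = 0.215762 substitutions/site.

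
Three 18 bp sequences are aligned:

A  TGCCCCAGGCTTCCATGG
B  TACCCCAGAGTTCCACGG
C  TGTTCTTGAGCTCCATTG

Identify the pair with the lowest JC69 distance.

A and B

A–B: 4/18 differ, p = 0.222, d = 0.264.
A–C: 8/18 differ, p = 0.444, d = 0.673.
B–C: 8/18 differ, p = 0.444, d = 0.673.
The smallest distance is between A and B.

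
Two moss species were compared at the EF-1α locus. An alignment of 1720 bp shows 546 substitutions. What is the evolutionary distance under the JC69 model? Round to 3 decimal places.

p = 546/1720 ≈ 0.317442.
d = −(3/4) ln(1 − 4p/3) = −0.75 ln(1 − 0.423256) = −0.75 ln(0.576744)
  = −0.75 × (-0.550357) = 0.412768 substitutions/site.

0.413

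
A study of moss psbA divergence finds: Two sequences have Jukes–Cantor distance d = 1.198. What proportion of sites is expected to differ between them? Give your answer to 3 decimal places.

p = (3/4)(1 − e^(−4d/3)) = 0.75 × (1 − e^(-1.597333)) = 0.75 × (1 − 0.202436) = 0.598173.

0.598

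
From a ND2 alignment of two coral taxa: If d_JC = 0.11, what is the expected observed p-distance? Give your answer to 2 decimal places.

p = (3/4)(1 − e^(−4d/3)) = 0.75 × (1 − e^(-0.146667)) = 0.75 × (1 − 0.863582) = 0.102314.

0.10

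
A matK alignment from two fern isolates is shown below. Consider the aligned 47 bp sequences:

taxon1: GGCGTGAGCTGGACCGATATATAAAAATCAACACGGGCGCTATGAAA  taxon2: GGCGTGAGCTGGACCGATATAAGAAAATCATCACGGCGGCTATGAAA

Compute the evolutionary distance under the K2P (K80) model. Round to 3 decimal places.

0.115

Of 47 sites, 1 differences are transitions and 4 are transversions, so P = 1/47 ≈ 0.021277 and Q = 4/47 ≈ 0.085106.
Under the Kimura two-parameter model, d = −½ ln(1 − 2P − Q) − ¼ ln(1 − 2Q).
1 − 2P − Q = 0.87234, giving −½ ln(0.87234) = 0.068288.
1 − 2Q = 0.829788, giving −¼ ln(0.829788) = 0.046646.
d = 0.068288 + 0.046646 = 0.114934.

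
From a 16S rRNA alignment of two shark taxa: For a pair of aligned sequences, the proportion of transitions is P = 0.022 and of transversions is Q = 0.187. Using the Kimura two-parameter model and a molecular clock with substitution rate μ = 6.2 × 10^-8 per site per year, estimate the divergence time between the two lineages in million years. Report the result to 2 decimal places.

Under the Kimura two-parameter model, d = −½ ln(1 − 2P − Q) − ¼ ln(1 − 2Q).
1 − 2P − Q = 0.769, giving −½ ln(0.769) = 0.131332.
1 − 2Q = 0.626, giving −¼ ln(0.626) = 0.117101.
d = 0.131332 + 0.117101 = 0.248433.
Under a molecular clock d = 2μt, so t = d/(2μ) = 0.248433 / (2 × 6.2 × 10^-8) = 2.00 million years.

2.00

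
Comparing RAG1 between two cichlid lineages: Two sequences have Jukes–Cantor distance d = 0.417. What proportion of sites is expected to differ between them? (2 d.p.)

p = (3/4)(1 − e^(−4d/3)) = 0.75 × (1 − e^(-0.556)) = 0.75 × (1 − 0.573498) = 0.319877.

0.32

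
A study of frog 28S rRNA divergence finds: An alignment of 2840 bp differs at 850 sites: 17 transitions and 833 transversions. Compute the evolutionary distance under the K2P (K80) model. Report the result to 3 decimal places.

P = 17/2840 ≈ 0.005986 and Q = 833/2840 ≈ 0.29331.
Under the Kimura two-parameter model, d = −½ ln(1 − 2P − Q) − ¼ ln(1 − 2Q).
1 − 2P − Q = 0.694718, giving −½ ln(0.694718) = 0.182125.
1 − 2Q = 0.41338, giving −¼ ln(0.41338) = 0.220847.
d = 0.182125 + 0.220847 = 0.402972.

0.403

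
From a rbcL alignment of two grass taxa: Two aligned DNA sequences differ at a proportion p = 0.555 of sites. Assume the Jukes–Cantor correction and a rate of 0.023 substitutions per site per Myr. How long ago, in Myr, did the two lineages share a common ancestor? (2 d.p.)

21.96

d = −(3/4) ln(1 − 4p/3) = −0.75 ln(1 − 0.74) = −0.75 ln(0.26)
  = −0.75 × (-1.347074) = 1.010306 substitutions/site.
Under a molecular clock d = 2μt, so t = d/(2μ) = 1.010306 / (2 × 0.023) = 21.96 Myr.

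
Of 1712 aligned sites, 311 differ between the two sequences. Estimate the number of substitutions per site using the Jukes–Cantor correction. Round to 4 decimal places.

p = 311/1712 ≈ 0.181659.
d = −(3/4) ln(1 − 4p/3) = −0.75 ln(1 − 0.242212) = −0.75 ln(0.757788)
  = −0.75 × (-0.277352) = 0.208014 substitutions/site.

0.2080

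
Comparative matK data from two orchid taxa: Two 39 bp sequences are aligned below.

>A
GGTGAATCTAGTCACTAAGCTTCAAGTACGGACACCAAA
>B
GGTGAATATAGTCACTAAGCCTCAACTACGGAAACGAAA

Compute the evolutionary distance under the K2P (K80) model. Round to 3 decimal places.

Of 39 sites, 1 differences are transitions and 4 are transversions, so P = 1/39 ≈ 0.025641 and Q = 4/39 ≈ 0.102564.
Under the Kimura two-parameter model, d = −½ ln(1 − 2P − Q) − ¼ ln(1 − 2Q).
1 − 2P − Q = 0.846154, giving −½ ln(0.846154) = 0.083527.
1 − 2Q = 0.794872, giving −¼ ln(0.794872) = 0.057394.
d = 0.083527 + 0.057394 = 0.140921.

0.141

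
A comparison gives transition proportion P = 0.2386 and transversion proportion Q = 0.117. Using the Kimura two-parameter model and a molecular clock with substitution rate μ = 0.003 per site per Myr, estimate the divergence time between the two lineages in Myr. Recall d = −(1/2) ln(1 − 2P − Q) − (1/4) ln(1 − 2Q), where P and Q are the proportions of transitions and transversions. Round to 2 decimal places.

Under the Kimura two-parameter model, d = −½ ln(1 − 2P − Q) − ¼ ln(1 − 2Q).
1 − 2P − Q = 0.4058, giving −½ ln(0.4058) = 0.450947.
1 − 2Q = 0.766, giving −¼ ln(0.766) = 0.066643.
d = 0.450947 + 0.066643 = 0.517590.
Under a molecular clock d = 2μt, so t = d/(2μ) = 0.517590 / (2 × 0.003) = 86.27 Myr.

86.27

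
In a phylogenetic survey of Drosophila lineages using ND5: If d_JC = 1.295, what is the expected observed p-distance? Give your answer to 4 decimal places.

0.6166

p = (3/4)(1 − e^(−4d/3)) = 0.75 × (1 − e^(-1.726667)) = 0.75 × (1 − 0.177876) = 0.616593.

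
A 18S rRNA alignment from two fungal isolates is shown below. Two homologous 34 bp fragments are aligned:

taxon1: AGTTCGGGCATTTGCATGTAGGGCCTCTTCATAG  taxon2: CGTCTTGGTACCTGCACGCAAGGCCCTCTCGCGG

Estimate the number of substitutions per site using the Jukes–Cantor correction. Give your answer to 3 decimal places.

The sequences differ at 16 of 34 sites, so p = 16/34 ≈ 0.470588.
d = −(3/4) ln(1 − 4p/3) = −0.75 ln(1 − 0.627451) = −0.75 ln(0.372549)
  = −0.75 × (-0.987387) = 0.740540 substitutions/site.

0.741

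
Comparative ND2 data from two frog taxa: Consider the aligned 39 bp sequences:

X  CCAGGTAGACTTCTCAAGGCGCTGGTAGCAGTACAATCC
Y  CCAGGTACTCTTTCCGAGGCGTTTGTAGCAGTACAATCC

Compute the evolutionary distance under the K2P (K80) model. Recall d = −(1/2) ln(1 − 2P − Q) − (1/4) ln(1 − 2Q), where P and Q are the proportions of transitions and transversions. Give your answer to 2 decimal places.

0.21

Of 39 sites, 4 differences are transitions and 3 are transversions, so P = 4/39 ≈ 0.102564 and Q = 3/39 ≈ 0.076923.
Under the Kimura two-parameter model, d = −½ ln(1 − 2P − Q) − ¼ ln(1 − 2Q).
1 − 2P − Q = 0.717949, giving −½ ln(0.717949) = 0.165678.
1 − 2Q = 0.846154, giving −¼ ln(0.846154) = 0.041763.
d = 0.165678 + 0.041763 = 0.207441.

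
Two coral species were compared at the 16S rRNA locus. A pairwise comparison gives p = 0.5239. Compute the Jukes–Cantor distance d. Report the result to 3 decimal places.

0.899

d = −(3/4) ln(1 − 4p/3) = −0.75 ln(1 − 0.698533) = −0.75 ln(0.301467)
  = −0.75 × (-1.199095) = 0.899321 substitutions/site.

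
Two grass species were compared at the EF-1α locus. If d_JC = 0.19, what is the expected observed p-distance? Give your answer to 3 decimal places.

0.168

p = (3/4)(1 − e^(−4d/3)) = 0.75 × (1 − e^(-0.253333)) = 0.75 × (1 − 0.776209) = 0.167843.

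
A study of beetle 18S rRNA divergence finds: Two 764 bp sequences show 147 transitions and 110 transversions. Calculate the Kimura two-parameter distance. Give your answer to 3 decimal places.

0.461

P = 147/764 ≈ 0.192408 and Q = 110/764 ≈ 0.143979.
Under the Kimura two-parameter model, d = −½ ln(1 − 2P − Q) − ¼ ln(1 − 2Q).
1 − 2P − Q = 0.471205, giving −½ ln(0.471205) = 0.376231.
1 − 2Q = 0.712042, giving −¼ ln(0.712042) = 0.084905.
d = 0.376231 + 0.084905 = 0.461136.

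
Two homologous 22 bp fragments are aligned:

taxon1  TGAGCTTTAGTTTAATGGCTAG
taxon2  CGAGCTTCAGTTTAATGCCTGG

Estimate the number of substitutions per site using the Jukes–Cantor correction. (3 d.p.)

The sequences differ at 4 of 22 sites (1, 8, 18, 21), so p = 4/22 ≈ 0.181818.
d = −(3/4) ln(1 − 4p/3) = −0.75 ln(1 − 0.242424) = −0.75 ln(0.757576)
  = −0.75 × (-0.277631) = 0.208223 substitutions/site.

0.208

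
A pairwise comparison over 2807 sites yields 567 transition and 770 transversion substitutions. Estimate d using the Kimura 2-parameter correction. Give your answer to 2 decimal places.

0.77

P = 567/2807 ≈ 0.201995 and Q = 770/2807 ≈ 0.274314.
Under the Kimura two-parameter model, d = −½ ln(1 − 2P − Q) − ¼ ln(1 − 2Q).
1 − 2P − Q = 0.321696, giving −½ ln(0.321696) = 0.567074.
1 − 2Q = 0.451372, giving −¼ ln(0.451372) = 0.198866.
d = 0.567074 + 0.198866 = 0.765940.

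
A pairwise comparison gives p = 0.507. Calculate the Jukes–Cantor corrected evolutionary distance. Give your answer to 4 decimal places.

d = −(3/4) ln(1 − 4p/3) = −0.75 ln(1 − 0.676) = −0.75 ln(0.324)
  = −0.75 × (-1.127012) = 0.845259 substitutions/site.

0.8453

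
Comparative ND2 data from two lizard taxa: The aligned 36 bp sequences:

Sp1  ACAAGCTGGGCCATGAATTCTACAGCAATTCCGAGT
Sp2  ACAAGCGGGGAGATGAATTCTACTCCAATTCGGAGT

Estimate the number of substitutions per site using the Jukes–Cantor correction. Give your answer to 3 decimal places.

0.188

The sequences differ at 6 of 36 sites (7, 11, 12, 24, 25, 32), so p = 6/36 ≈ 0.166667.
d = −(3/4) ln(1 − 4p/3) = −0.75 ln(1 − 0.222223) = −0.75 ln(0.777777)
  = −0.75 × (-0.251315) = 0.188486 substitutions/site.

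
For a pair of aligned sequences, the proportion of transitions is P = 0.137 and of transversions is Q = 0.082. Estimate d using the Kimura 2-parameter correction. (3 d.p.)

0.265

Under the Kimura two-parameter model, d = −½ ln(1 − 2P − Q) − ¼ ln(1 − 2Q).
1 − 2P − Q = 0.644, giving −½ ln(0.644) = 0.220028.
1 − 2Q = 0.836, giving −¼ ln(0.836) = 0.044782.
d = 0.220028 + 0.044782 = 0.264810.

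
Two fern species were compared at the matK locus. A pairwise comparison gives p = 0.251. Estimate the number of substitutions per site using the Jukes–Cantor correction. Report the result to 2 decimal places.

0.31

d = −(3/4) ln(1 − 4p/3) = −0.75 ln(1 − 0.334667) = −0.75 ln(0.665333)
  = −0.75 × (-0.407468) = 0.305601 substitutions/site.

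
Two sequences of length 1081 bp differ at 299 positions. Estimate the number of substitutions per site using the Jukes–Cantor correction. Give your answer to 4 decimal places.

0.3451

p = 299/1081 ≈ 0.276596.
d = −(3/4) ln(1 − 4p/3) = −0.75 ln(1 − 0.368795) = −0.75 ln(0.631205)
  = −0.75 × (-0.460125) = 0.345094 substitutions/site.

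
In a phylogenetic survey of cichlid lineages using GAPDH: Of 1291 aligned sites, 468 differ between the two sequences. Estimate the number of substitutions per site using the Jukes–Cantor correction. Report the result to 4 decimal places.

p = 468/1291 ≈ 0.36251.
d = −(3/4) ln(1 − 4p/3) = −0.75 ln(1 − 0.483347) = −0.75 ln(0.516653)
  = −0.75 × (-0.660384) = 0.495288 substitutions/site.

0.4953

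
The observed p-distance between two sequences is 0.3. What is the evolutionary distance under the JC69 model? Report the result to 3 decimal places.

0.383

d = −(3/4) ln(1 − 4p/3) = −0.75 ln(1 − 0.4) = −0.75 ln(0.6)
  = −0.75 × (-0.510826) = 0.383120 substitutions/site.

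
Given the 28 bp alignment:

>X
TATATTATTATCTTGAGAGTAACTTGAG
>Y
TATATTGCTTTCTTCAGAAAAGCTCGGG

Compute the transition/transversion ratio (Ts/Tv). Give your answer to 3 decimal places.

2.000

Transitions are A↔G and C↔T; transversions are all other mismatches.
Transitions: 6. Transversions: 3.
R = 6/3 = 2.000.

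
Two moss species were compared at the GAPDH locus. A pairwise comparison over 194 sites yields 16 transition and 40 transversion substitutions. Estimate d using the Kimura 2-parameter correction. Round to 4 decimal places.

0.3648

P = 16/194 ≈ 0.082474 and Q = 40/194 ≈ 0.206186.
Under the Kimura two-parameter model, d = −½ ln(1 − 2P − Q) − ¼ ln(1 − 2Q).
1 − 2P − Q = 0.628866, giving −½ ln(0.628866) = 0.231919.
1 − 2Q = 0.587628, giving −¼ ln(0.587628) = 0.132915.
d = 0.231919 + 0.132915 = 0.364834.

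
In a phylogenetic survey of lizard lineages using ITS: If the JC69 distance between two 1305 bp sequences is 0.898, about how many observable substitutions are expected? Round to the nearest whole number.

Invert JC69: p = (3/4)(1 − e^(−4d/3)) = 0.75 × (1 − e^(-1.197333)) = 0.75 × (1 − 0.301999) = 0.523501.
Expected differing sites = pL ≈ 0.523501 × 1305 = 683.168805 ≈ 683.

683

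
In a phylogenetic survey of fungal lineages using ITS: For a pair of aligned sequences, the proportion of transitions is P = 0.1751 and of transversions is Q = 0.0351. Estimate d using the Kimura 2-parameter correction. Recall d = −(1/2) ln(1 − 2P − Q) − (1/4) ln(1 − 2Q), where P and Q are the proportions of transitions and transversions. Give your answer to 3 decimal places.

Under the Kimura two-parameter model, d = −½ ln(1 − 2P − Q) − ¼ ln(1 − 2Q).
1 − 2P − Q = 0.6147, giving −½ ln(0.6147) = 0.243310.
1 − 2Q = 0.9298, giving −¼ ln(0.9298) = 0.018196.
d = 0.243310 + 0.018196 = 0.261506.

0.262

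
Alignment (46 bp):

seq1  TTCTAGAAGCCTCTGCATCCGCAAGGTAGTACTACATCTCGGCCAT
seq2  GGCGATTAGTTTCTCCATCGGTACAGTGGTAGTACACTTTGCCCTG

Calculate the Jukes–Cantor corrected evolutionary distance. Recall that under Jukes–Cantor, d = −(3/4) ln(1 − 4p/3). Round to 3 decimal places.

0.650

The sequences differ at 20 of 46 sites, so p = 20/46 ≈ 0.434783.
d = −(3/4) ln(1 − 4p/3) = −0.75 ln(1 − 0.579711) = −0.75 ln(0.420289)
  = −0.75 × (-0.866813) = 0.650110 substitutions/site.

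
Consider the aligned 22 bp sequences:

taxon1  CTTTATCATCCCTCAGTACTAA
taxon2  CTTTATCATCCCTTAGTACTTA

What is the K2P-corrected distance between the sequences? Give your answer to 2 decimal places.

0.10

Of 22 sites, 1 differences are transitions and 1 are transversions, so P = 1/22 ≈ 0.045455 and Q = 1/22 ≈ 0.045455.
Under the Kimura two-parameter model, d = −½ ln(1 − 2P − Q) − ¼ ln(1 − 2Q).
1 − 2P − Q = 0.863635, giving −½ ln(0.863635) = 0.073303.
1 − 2Q = 0.90909, giving −¼ ln(0.90909) = 0.023828.
d = 0.073303 + 0.023828 = 0.097131.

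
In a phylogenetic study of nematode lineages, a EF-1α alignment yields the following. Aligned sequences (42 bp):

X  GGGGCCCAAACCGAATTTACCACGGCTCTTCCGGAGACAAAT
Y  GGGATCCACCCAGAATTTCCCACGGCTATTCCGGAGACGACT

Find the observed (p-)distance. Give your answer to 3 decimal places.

0.214

The sequences differ at 9 of 42 positions (sites 4, 5, 9, 10, 12, 19, 28, 39, 41).
p = 9/42 = 0.214285… ≈ 0.214 (to 3 d.p.).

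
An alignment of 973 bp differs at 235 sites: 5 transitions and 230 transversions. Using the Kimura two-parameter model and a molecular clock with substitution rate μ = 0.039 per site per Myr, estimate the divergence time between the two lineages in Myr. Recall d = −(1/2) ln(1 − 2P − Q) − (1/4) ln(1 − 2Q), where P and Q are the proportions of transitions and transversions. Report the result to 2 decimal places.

P = 5/973 ≈ 0.005139 and Q = 230/973 ≈ 0.236382.
Under the Kimura two-parameter model, d = −½ ln(1 − 2P − Q) − ¼ ln(1 − 2Q).
1 − 2P − Q = 0.75334, giving −½ ln(0.75334) = 0.141619.
1 − 2Q = 0.527236, giving −¼ ln(0.527236) = 0.160027.
d = 0.141619 + 0.160027 = 0.301646.
Under a molecular clock d = 2μt, so t = d/(2μ) = 0.301646 / (2 × 0.039) = 3.87 Myr.

3.87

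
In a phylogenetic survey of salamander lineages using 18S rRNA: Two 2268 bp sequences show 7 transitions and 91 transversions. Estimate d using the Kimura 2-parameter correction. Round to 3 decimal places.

P = 7/2268 ≈ 0.003086 and Q = 91/2268 ≈ 0.040123.
Under the Kimura two-parameter model, d = −½ ln(1 − 2P − Q) − ¼ ln(1 − 2Q).
1 − 2P − Q = 0.953705, giving −½ ln(0.953705) = 0.023700.
1 − 2Q = 0.919754, giving −¼ ln(0.919754) = 0.020912.
d = 0.023700 + 0.020912 = 0.044612.

0.045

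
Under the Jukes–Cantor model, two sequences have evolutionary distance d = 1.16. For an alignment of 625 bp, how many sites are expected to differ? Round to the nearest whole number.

Invert JC69: p = (3/4)(1 − e^(−4d/3)) = 0.75 × (1 − e^(-1.546667)) = 0.75 × (1 − 0.212957) = 0.590282.
Expected differing sites = pL ≈ 0.590282 × 625 = 368.92625 ≈ 369.

369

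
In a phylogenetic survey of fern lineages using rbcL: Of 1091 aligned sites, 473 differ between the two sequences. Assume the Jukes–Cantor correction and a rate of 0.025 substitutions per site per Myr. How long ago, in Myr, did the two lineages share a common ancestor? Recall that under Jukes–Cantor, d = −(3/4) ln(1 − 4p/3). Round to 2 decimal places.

12.94

p = 473/1091 ≈ 0.433547.
d = −(3/4) ln(1 − 4p/3) = −0.75 ln(1 − 0.578063) = −0.75 ln(0.421937)
  = −0.75 × (-0.862899) = 0.647174 substitutions/site.
Under a molecular clock d = 2μt, so t = d/(2μ) = 0.647174 / (2 × 0.025) = 12.94 Myr.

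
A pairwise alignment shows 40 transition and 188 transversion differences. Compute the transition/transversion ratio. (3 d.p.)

0.213

R = 40/188 = 0.212765… ≈ 0.213 (to 3 d.p.).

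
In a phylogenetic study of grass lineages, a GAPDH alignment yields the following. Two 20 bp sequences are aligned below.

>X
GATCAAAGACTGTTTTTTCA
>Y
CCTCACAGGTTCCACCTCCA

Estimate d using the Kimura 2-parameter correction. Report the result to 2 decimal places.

1.12

Of 20 sites, 6 differences are transitions and 5 are transversions, so P = 6/20 = 0.3 and Q = 5/20 = 0.25.
Under the Kimura two-parameter model, d = −½ ln(1 − 2P − Q) − ¼ ln(1 − 2Q).
1 − 2P − Q = 0.15, giving −½ ln(0.15) = 0.948560.
1 − 2Q = 0.5, giving −¼ ln(0.5) = 0.173287.
d = 0.948560 + 0.173287 = 1.121847.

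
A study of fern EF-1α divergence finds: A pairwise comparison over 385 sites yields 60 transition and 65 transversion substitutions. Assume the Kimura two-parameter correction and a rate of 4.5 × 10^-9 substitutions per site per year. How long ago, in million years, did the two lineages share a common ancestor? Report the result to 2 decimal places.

P = 60/385 ≈ 0.155844 and Q = 65/385 ≈ 0.168831.
Under the Kimura two-parameter model, d = −½ ln(1 − 2P − Q) − ¼ ln(1 − 2Q).
1 − 2P − Q = 0.519481, giving −½ ln(0.519481) = 0.327463.
1 − 2Q = 0.662338, giving −¼ ln(0.662338) = 0.102995.
d = 0.327463 + 0.102995 = 0.430458.
Under a molecular clock d = 2μt, so t = d/(2μ) = 0.430458 / (2 × 4.5 × 10^-9) = 47.83 million years.

47.83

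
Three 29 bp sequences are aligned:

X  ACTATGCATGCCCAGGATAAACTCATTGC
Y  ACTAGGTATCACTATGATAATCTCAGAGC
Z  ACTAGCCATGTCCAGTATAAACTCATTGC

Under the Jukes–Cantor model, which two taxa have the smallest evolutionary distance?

X and Z

X–Y: 9/29 differ, p = 0.310, d = 0.401.
X–Z: 4/29 differ, p = 0.138, d = 0.152.
Y–Z: 10/29 differ, p = 0.345, d = 0.462.
The smallest distance is between X and Z.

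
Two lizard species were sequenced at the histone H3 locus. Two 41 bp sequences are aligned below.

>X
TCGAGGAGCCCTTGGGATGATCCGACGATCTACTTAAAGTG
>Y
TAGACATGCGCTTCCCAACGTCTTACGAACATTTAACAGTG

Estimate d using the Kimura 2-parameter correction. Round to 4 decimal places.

Of 41 sites, 4 differences are transitions and 15 are transversions, so P = 4/41 ≈ 0.097561 and Q = 15/41 ≈ 0.365854.
Under the Kimura two-parameter model, d = −½ ln(1 − 2P − Q) − ¼ ln(1 − 2Q).
1 − 2P − Q = 0.439024, giving −½ ln(0.439024) = 0.411601.
1 − 2Q = 0.268292, giving −¼ ln(0.268292) = 0.328920.
d = 0.411601 + 0.328920 = 0.740521.

0.7405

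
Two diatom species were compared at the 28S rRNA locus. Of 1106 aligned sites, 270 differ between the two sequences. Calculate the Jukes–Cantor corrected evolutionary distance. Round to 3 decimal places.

p = 270/1106 ≈ 0.244123.
d = −(3/4) ln(1 − 4p/3) = −0.75 ln(1 − 0.325497) = −0.75 ln(0.674503)
  = −0.75 × (-0.393779) = 0.295334 substitutions/site.

0.295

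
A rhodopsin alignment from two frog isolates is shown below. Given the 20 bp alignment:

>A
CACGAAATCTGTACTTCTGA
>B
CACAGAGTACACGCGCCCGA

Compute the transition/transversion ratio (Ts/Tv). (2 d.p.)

4.50

Transitions are A↔G and C↔T; transversions are all other mismatches.
Transitions: 9. Transversions: 2.
R = 9/2 = 4.50.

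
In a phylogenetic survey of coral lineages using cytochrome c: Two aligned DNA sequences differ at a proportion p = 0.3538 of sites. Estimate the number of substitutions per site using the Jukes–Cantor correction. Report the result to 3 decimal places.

0.479

d = −(3/4) ln(1 − 4p/3) = −0.75 ln(1 − 0.471733) = −0.75 ln(0.528267)
  = −0.75 × (-0.638153) = 0.478615 substitutions/site.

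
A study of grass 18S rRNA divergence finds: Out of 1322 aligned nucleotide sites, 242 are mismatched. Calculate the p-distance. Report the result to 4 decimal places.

p = 242/1322 = 0.183055… ≈ 0.1831 (to 4 d.p.).

0.1831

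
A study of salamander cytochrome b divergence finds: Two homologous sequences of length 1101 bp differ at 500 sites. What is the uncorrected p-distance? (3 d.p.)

p = 500/1101 = 0.454132… ≈ 0.454 (to 3 d.p.).

0.454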